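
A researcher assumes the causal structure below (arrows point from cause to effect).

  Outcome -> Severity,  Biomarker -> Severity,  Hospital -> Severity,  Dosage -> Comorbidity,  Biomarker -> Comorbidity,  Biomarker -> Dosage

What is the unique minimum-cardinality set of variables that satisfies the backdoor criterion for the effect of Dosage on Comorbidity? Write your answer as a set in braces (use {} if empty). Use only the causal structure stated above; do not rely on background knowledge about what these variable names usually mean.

{Biomarker}

Variables eligible for adjustment (non-descendants of Dosage, excluding Dosage and Comorbidity): {Biomarker, Hospital, Outcome, Severity}.
Backdoor paths from Dosage to Comorbidity:
  P1: Dosage <- Biomarker -> Comorbidity
The empty set is not sufficient: P1 (Dosage <- Biomarker -> Comorbidity) has no collider blocking it and no conditioned non-collider, so it is open.
Try {Biomarker}:
  P1: blocked at fork node Biomarker ∈ conditioning set.
{Biomarker} contains no descendant of Dosage and blocks every backdoor path.
No other singleton works — e.g. {Hospital} leaves P1 open — so {Biomarker} is the unique smallest valid adjustment set.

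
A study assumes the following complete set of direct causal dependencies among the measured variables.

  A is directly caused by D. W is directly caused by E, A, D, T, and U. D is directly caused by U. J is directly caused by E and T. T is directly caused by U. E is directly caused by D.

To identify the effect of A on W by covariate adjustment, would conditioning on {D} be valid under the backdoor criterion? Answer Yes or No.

Yes

Backdoor paths from A to W (paths whose first edge points into A):
  P1: A <- D <- U -> T -> W
  P2: A <- D <- U -> T -> J <- E -> W
  P3: A <- D <- U -> W
  P4: A <- D -> E -> W
  P5: A <- D -> E -> J <- T <- U -> W
  P6: A <- D -> E -> J <- T -> W
  P7: A <- D -> W
Condition 1 (no descendant of A in the set): holds — descendants of A are {W}; none are in {D}.
Condition 2 (every backdoor path blocked by {D}):
  P1: blocked at chain node D ∈ conditioning set.
  P2: blocked at chain node D ∈ conditioning set.
  P3: blocked at chain node D ∈ conditioning set.
  P4: blocked at fork node D ∈ conditioning set.
  P5: blocked at fork node D ∈ conditioning set.
  P6: blocked at fork node D ∈ conditioning set.
  P7: blocked at fork node D ∈ conditioning set.
{D} satisfies the backdoor criterion.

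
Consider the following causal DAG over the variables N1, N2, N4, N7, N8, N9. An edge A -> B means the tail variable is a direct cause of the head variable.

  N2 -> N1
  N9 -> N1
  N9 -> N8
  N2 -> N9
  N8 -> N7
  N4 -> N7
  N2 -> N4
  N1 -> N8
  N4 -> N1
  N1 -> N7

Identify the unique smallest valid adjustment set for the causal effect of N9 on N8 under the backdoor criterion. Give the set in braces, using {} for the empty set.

Variables eligible for adjustment (non-descendants of N9, excluding N9 and N8): {N2, N4}.
Backdoor paths from N9 to N8:
  P1: N9 <- N2 -> N4 -> N1 -> N8
  P2: N9 <- N2 -> N4 -> N1 -> N7 <- N8
  P3: N9 <- N2 -> N4 -> N7 <- N1 -> N8
  P4: N9 <- N2 -> N4 -> N7 <- N8
  P5: N9 <- N2 -> N1 <- N4 -> N7 <- N8
  P6: N9 <- N2 -> N1 -> N8
  P7: N9 <- N2 -> N1 -> N7 <- N8
The empty set is not sufficient: P1 (N9 <- N2 -> N4 -> N1 -> N8) has no collider blocking it and no conditioned non-collider, so it is open.
Try {N2}:
  P1: blocked at fork node N2 ∈ conditioning set.
  P2: blocked at fork node N2 ∈ conditioning set.
  P3: blocked at fork node N2 ∈ conditioning set.
  P4: blocked at fork node N2 ∈ conditioning set.
  P5: blocked at fork node N2 ∈ conditioning set.
  P6: blocked at fork node N2 ∈ conditioning set.
  P7: blocked at fork node N2 ∈ conditioning set.
{N2} contains no descendant of N9 and blocks every backdoor path.
No other singleton works — e.g. {N4} leaves P6 open — so {N2} is the unique smallest valid adjustment set.

{N2}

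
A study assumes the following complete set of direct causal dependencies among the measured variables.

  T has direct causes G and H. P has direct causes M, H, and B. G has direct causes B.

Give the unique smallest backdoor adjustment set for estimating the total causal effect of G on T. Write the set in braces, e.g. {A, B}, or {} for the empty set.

Variables eligible for adjustment (non-descendants of G, excluding G and T): {B, H, M, P}.
Backdoor paths from G to T:
  P1: G <- B -> P <- H -> T
Each backdoor path contains an unconditioned collider, so every path is already blocked with the empty conditioning set:
  P1: blocked at collider P (neither it nor any descendant is in the conditioning set).
The empty set is therefore the unique smallest valid set.

{}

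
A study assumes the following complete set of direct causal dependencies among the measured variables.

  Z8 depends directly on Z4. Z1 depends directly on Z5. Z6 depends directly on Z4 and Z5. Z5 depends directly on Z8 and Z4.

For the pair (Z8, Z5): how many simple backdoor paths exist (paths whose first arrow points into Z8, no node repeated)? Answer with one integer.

A backdoor path from Z8 to Z5 is any simple undirected path whose first edge points into Z8 (i.e. leaves Z8 via a parent).
Parents of Z8: {Z4}.
Enumerating:
  P1: Z8 <- Z4 -> Z5
  P2: Z8 <- Z4 -> Z6 <- Z5
That exhausts the simple backdoor paths. Count: 2.

2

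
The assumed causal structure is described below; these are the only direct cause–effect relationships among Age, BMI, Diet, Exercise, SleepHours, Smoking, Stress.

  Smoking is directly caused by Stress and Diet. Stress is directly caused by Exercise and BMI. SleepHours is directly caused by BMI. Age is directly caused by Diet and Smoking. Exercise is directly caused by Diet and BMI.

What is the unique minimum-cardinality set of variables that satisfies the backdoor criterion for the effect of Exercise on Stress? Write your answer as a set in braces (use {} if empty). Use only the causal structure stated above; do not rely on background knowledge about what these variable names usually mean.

Variables eligible for adjustment (non-descendants of Exercise, excluding Exercise and Stress): {BMI, Diet, SleepHours}.
Backdoor paths from Exercise to Stress:
  P1: Exercise <- BMI -> Stress
  P2: Exercise <- Diet -> Smoking <- Stress
  P3: Exercise <- Diet -> Age <- Smoking <- Stress
The empty set is not sufficient: P1 (Exercise <- BMI -> Stress) has no collider blocking it and no conditioned non-collider, so it is open.
Try {BMI}:
  P1: blocked at fork node BMI ∈ conditioning set.
  P2: blocked at collider Smoking (neither it nor any descendant is in the conditioning set).
  P3: blocked at collider Age (neither it nor any descendant is in the conditioning set).
{BMI} contains no descendant of Exercise and blocks every backdoor path.
No other singleton works — e.g. {Diet} leaves P1 open — so {BMI} is the unique smallest valid adjustment set.

{BMI}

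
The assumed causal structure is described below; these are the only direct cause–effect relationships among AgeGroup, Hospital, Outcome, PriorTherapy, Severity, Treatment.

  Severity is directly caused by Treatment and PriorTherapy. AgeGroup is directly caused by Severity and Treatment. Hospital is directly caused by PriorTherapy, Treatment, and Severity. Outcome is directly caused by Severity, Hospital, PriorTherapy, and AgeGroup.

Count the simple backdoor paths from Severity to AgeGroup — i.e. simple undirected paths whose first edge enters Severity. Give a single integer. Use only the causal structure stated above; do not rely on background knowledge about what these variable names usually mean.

A backdoor path from Severity to AgeGroup is any simple undirected path whose first edge points into Severity (i.e. leaves Severity via a parent).
Parents of Severity: {PriorTherapy, Treatment}.
Enumerating:
  P1: Severity <- Treatment -> Hospital <- PriorTherapy -> Outcome <- AgeGroup
  P2: Severity <- Treatment -> Hospital -> Outcome <- AgeGroup
  P3: Severity <- Treatment -> AgeGroup
  P4: Severity <- PriorTherapy -> Hospital <- Treatment -> AgeGroup
  P5: Severity <- PriorTherapy -> Hospital -> Outcome <- AgeGroup
  P6: Severity <- PriorTherapy -> Outcome <- Hospital <- Treatment -> AgeGroup
  P7: Severity <- PriorTherapy -> Outcome <- AgeGroup
That exhausts the simple backdoor paths. Count: 7.

7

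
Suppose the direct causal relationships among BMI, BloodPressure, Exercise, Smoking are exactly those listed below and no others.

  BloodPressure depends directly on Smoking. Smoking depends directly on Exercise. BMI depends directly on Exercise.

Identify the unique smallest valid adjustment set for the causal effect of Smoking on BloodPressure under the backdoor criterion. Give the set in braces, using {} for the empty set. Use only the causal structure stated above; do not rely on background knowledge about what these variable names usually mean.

{}

Variables eligible for adjustment (non-descendants of Smoking, excluding Smoking and BloodPressure): {BMI, Exercise}.
Backdoor paths from Smoking to BloodPressure:
  (none)
With no backdoor paths the empty set already satisfies the criterion, and it is trivially minimal.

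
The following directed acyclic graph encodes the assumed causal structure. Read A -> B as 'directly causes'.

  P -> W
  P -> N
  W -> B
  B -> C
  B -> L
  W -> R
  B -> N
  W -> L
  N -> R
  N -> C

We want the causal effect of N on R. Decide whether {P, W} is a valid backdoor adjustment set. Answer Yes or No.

Yes

Backdoor paths from N to R (paths whose first edge points into N):
  P1: N <- P -> W -> R
  P2: N <- B <- W -> R
  P3: N <- B -> L <- W -> R
Condition 1 (no descendant of N in the set): holds — descendants of N are {C, R}; none are in {P, W}.
Condition 2 (every backdoor path blocked by {P, W}):
  P1: blocked at fork node P ∈ conditioning set.
  P2: blocked at fork node W ∈ conditioning set.
  P3: blocked at collider L (neither it nor any descendant is in the conditioning set).
{P, W} satisfies the backdoor criterion.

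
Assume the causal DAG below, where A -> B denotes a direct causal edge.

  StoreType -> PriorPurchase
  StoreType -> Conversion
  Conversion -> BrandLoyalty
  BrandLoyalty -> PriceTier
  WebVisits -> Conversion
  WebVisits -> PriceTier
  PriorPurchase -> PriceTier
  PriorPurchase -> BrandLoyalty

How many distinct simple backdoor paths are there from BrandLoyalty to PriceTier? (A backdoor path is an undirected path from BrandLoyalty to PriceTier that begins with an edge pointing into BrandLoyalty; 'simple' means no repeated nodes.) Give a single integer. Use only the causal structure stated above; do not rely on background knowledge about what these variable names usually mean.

A backdoor path from BrandLoyalty to PriceTier is any simple undirected path whose first edge points into BrandLoyalty (i.e. leaves BrandLoyalty via a parent).
Parents of BrandLoyalty: {Conversion, PriorPurchase}.
Enumerating:
  P1: BrandLoyalty <- PriorPurchase <- StoreType -> Conversion <- WebVisits -> PriceTier
  P2: BrandLoyalty <- PriorPurchase -> PriceTier
  P3: BrandLoyalty <- Conversion <- StoreType -> PriorPurchase -> PriceTier
  P4: BrandLoyalty <- Conversion <- WebVisits -> PriceTier
That exhausts the simple backdoor paths. Count: 4.

4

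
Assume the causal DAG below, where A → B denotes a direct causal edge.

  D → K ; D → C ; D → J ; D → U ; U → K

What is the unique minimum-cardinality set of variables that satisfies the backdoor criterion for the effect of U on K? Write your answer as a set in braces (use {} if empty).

{D}

Variables eligible for adjustment (non-descendants of U, excluding U and K): {C, D, J}.
Backdoor paths from U to K:
  P1: U <- D -> K
The empty set is not sufficient: P1 (U <- D -> K) has no collider blocking it and no conditioned non-collider, so it is open.
Try {D}:
  P1: blocked at fork node D ∈ conditioning set.
{D} contains no descendant of U and blocks every backdoor path.
No other singleton works — e.g. {J} leaves P1 open — so {D} is the unique smallest valid adjustment set.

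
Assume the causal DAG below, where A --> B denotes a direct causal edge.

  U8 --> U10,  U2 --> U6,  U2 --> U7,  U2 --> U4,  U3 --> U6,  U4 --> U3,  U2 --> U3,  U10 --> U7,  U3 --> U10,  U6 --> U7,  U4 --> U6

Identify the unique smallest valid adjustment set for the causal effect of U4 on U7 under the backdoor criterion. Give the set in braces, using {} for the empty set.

{U2}

Variables eligible for adjustment (non-descendants of U4, excluding U4 and U7): {U2, U8}.
Backdoor paths from U4 to U7:
  P1: U4 <- U2 -> U3 -> U6 -> U7
  P2: U4 <- U2 -> U3 -> U10 -> U7
  P3: U4 <- U2 -> U6 <- U3 -> U10 -> U7
  P4: U4 <- U2 -> U6 -> U7
  P5: U4 <- U2 -> U7
The empty set is not sufficient: P1 (U4 <- U2 -> U3 -> U6 -> U7) has no collider blocking it and no conditioned non-collider, so it is open.
Try {U2}:
  P1: blocked at fork node U2 ∈ conditioning set.
  P2: blocked at fork node U2 ∈ conditioning set.
  P3: blocked at fork node U2 ∈ conditioning set.
  P4: blocked at fork node U2 ∈ conditioning set.
  P5: blocked at fork node U2 ∈ conditioning set.
{U2} contains no descendant of U4 and blocks every backdoor path.
No other singleton works — e.g. {U8} leaves P1 open — so {U2} is the unique smallest valid adjustment set.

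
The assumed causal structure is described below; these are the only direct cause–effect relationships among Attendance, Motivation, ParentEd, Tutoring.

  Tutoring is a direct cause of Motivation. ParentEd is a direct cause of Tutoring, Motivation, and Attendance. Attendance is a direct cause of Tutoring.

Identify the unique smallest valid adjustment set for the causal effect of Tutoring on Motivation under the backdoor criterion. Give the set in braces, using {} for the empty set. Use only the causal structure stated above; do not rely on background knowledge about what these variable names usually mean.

{ParentEd}

Variables eligible for adjustment (non-descendants of Tutoring, excluding Tutoring and Motivation): {Attendance, ParentEd}.
Backdoor paths from Tutoring to Motivation:
  P1: Tutoring <- ParentEd -> Motivation
  P2: Tutoring <- Attendance <- ParentEd -> Motivation
The empty set is not sufficient: P1 (Tutoring <- ParentEd -> Motivation) has no collider blocking it and no conditioned non-collider, so it is open.
Try {ParentEd}:
  P1: blocked at fork node ParentEd ∈ conditioning set.
  P2: blocked at fork node ParentEd ∈ conditioning set.
{ParentEd} contains no descendant of Tutoring and blocks every backdoor path.
No other singleton works — e.g. {Attendance} leaves P1 open — so {ParentEd} is the unique smallest valid adjustment set.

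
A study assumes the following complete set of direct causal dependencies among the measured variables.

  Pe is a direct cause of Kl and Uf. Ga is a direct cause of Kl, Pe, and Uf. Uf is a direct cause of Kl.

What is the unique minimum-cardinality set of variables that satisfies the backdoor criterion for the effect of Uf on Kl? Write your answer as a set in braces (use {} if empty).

Variables eligible for adjustment (non-descendants of Uf, excluding Uf and Kl): {Ga, Pe}.
Backdoor paths from Uf to Kl:
  P1: Uf <- Ga -> Pe -> Kl
  P2: Uf <- Ga -> Kl
  P3: Uf <- Pe <- Ga -> Kl
  P4: Uf <- Pe -> Kl
The empty set is not sufficient: P1 (Uf <- Ga -> Pe -> Kl) has no collider blocking it and no conditioned non-collider, so it is open.
Try {Ga, Pe}:
  P1: blocked at fork node Ga ∈ conditioning set.
  P2: blocked at fork node Ga ∈ conditioning set.
  P3: blocked at chain node Pe ∈ conditioning set.
  P4: blocked at fork node Pe ∈ conditioning set.
{Ga, Pe} contains no descendant of Uf and blocks every backdoor path.
Every element of {Ga, Pe} is needed (dropping Ga leaves P2 open; dropping Pe leaves P4 open), so no proper subset is valid.
Among all size-2 subsets of the eligible variables, only {Ga, Pe} blocks every backdoor path, so it is the unique smallest valid adjustment set.

{Ga, Pe}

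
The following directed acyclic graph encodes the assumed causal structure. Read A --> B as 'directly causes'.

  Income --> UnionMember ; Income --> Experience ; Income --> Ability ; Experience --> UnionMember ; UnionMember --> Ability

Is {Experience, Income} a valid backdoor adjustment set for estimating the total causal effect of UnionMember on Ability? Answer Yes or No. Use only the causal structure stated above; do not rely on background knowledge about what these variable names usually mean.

Yes

Backdoor paths from UnionMember to Ability (paths whose first edge points into UnionMember):
  P1: UnionMember <- Income -> Ability
  P2: UnionMember <- Experience <- Income -> Ability
Condition 1 (no descendant of UnionMember in the set): holds — descendants of UnionMember are {Ability}; none are in {Experience, Income}.
Condition 2 (every backdoor path blocked by {Experience, Income}):
  P1: blocked at fork node Income ∈ conditioning set.
  P2: blocked at chain node Experience ∈ conditioning set.
{Experience, Income} satisfies the backdoor criterion.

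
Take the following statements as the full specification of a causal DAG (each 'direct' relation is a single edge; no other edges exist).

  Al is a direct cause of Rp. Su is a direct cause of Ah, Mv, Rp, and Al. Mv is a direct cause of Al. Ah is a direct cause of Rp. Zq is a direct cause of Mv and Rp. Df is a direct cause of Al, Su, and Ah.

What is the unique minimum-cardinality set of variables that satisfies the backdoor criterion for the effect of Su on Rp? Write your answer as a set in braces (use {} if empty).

Variables eligible for adjustment (non-descendants of Su, excluding Su and Rp): {Df, Zq}.
Backdoor paths from Su to Rp:
  P1: Su <- Df -> Ah -> Rp
  P2: Su <- Df -> Al <- Mv <- Zq -> Rp
  P3: Su <- Df -> Al -> Rp
The empty set is not sufficient: P1 (Su <- Df -> Ah -> Rp) has no collider blocking it and no conditioned non-collider, so it is open.
Try {Df}:
  P1: blocked at fork node Df ∈ conditioning set.
  P2: blocked at fork node Df ∈ conditioning set.
  P3: blocked at fork node Df ∈ conditioning set.
{Df} contains no descendant of Su and blocks every backdoor path.
No other singleton works — e.g. {Zq} leaves P1 open — so {Df} is the unique smallest valid adjustment set.

{Df}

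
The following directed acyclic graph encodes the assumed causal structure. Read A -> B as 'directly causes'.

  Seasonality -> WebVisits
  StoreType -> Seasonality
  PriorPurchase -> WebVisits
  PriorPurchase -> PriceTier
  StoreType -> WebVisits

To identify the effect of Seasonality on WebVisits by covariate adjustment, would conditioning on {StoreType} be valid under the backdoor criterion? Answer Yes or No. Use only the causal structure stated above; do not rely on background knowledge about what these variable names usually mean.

Yes

Backdoor paths from Seasonality to WebVisits (paths whose first edge points into Seasonality):
  P1: Seasonality <- StoreType -> WebVisits
Condition 1 (no descendant of Seasonality in the set): holds — descendants of Seasonality are {WebVisits}; none are in {StoreType}.
Condition 2 (every backdoor path blocked by {StoreType}):
  P1: blocked at fork node StoreType ∈ conditioning set.
{StoreType} satisfies the backdoor criterion.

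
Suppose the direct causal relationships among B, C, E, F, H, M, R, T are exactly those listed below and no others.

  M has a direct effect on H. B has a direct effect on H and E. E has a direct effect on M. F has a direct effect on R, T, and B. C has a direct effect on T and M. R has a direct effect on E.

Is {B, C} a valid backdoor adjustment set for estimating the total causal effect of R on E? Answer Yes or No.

Yes

Backdoor paths from R to E (paths whose first edge points into R):
  P1: R <- F -> T <- C -> M <- E
  P2: R <- F -> T <- C -> M -> H <- B -> E
  P3: R <- F -> B -> E
  P4: R <- F -> B -> H <- M <- E
Condition 1 (no descendant of R in the set): holds — descendants of R are {E, H, M}; none are in {B, C}.
Condition 2 (every backdoor path blocked by {B, C}):
  P1: blocked at collider T (neither it nor any descendant is in the conditioning set).
  P2: blocked at collider T (neither it nor any descendant is in the conditioning set).
  P3: blocked at chain node B ∈ conditioning set.
  P4: blocked at chain node B ∈ conditioning set.
{B, C} satisfies the backdoor criterion.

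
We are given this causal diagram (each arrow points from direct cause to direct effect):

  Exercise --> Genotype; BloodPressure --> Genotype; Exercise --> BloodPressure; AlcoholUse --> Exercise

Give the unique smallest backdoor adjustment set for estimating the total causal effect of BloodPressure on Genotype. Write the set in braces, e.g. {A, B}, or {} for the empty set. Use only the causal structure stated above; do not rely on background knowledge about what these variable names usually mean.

Variables eligible for adjustment (non-descendants of BloodPressure, excluding BloodPressure and Genotype): {AlcoholUse, Exercise}.
Backdoor paths from BloodPressure to Genotype:
  P1: BloodPressure <- Exercise -> Genotype
The empty set is not sufficient: P1 (BloodPressure <- Exercise -> Genotype) has no collider blocking it and no conditioned non-collider, so it is open.
Try {Exercise}:
  P1: blocked at fork node Exercise ∈ conditioning set.
{Exercise} contains no descendant of BloodPressure and blocks every backdoor path.
No other singleton works — e.g. {AlcoholUse} leaves P1 open — so {Exercise} is the unique smallest valid adjustment set.

{Exercise}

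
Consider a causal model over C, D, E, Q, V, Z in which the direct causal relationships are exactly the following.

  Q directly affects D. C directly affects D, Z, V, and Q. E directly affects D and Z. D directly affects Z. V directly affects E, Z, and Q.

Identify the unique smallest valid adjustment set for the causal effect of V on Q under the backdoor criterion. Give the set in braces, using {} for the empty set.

{C}

Variables eligible for adjustment (non-descendants of V, excluding V and Q): {C}.
Backdoor paths from V to Q:
  P1: V <- C -> Q
  P2: V <- C -> D <- Q
  P3: V <- C -> Z <- E -> D <- Q
  P4: V <- C -> Z <- D <- Q
The empty set is not sufficient: P1 (V <- C -> Q) has no collider blocking it and no conditioned non-collider, so it is open.
Try {C}:
  P1: blocked at fork node C ∈ conditioning set.
  P2: blocked at fork node C ∈ conditioning set.
  P3: blocked at fork node C ∈ conditioning set.
  P4: blocked at fork node C ∈ conditioning set.
{C} contains no descendant of V and blocks every backdoor path.
{C} is the unique smallest valid adjustment set.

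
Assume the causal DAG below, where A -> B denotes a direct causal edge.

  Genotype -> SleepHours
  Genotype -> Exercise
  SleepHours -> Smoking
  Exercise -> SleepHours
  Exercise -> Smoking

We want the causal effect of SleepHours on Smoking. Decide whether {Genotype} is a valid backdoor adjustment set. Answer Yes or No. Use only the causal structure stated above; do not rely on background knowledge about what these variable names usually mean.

No

Backdoor paths from SleepHours to Smoking (paths whose first edge points into SleepHours):
  P1: SleepHours <- Genotype -> Exercise -> Smoking
  P2: SleepHours <- Exercise -> Smoking
Condition 1 (no descendant of SleepHours in the set): holds — descendants of SleepHours are {Smoking}; none are in {Genotype}.
Condition 2 (every backdoor path blocked by {Genotype}):
  P1: blocked at fork node Genotype ∈ conditioning set.
  P2: open — no interior node is in the conditioning set.
{Genotype} does not satisfy the backdoor criterion.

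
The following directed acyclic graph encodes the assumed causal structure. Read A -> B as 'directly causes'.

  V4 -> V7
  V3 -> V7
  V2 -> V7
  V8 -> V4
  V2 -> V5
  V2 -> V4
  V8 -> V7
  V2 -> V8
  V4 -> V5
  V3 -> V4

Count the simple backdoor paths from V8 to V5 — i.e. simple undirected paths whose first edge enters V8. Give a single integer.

4

A backdoor path from V8 to V5 is any simple undirected path whose first edge points into V8 (i.e. leaves V8 via a parent).
Parents of V8: {V2}.
Enumerating:
  P1: V8 <- V2 -> V4 -> V5
  P2: V8 <- V2 -> V5
  P3: V8 <- V2 -> V7 <- V3 -> V4 -> V5
  P4: V8 <- V2 -> V7 <- V4 -> V5
That exhausts the simple backdoor paths. Count: 4.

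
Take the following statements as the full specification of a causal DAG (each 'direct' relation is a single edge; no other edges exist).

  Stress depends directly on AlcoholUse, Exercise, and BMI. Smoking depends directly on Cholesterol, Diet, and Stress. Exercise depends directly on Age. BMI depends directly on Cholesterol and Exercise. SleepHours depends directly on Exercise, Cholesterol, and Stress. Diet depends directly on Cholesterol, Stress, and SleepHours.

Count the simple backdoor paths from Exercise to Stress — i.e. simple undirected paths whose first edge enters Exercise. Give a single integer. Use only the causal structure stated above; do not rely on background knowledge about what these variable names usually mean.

A backdoor path from Exercise to Stress is any simple undirected path whose first edge points into Exercise (i.e. leaves Exercise via a parent).
Parents of Exercise: {Age}.
No simple path from any parent of Exercise reaches Stress without revisiting Exercise, so there are no backdoor paths.

0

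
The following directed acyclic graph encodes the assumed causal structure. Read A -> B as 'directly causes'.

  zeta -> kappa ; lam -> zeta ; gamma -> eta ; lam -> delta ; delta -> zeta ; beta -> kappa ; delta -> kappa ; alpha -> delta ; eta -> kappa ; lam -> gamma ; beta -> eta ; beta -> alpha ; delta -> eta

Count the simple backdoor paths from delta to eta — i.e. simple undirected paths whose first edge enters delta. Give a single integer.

A backdoor path from delta to eta is any simple undirected path whose first edge points into delta (i.e. leaves delta via a parent).
Parents of delta: {alpha, lam}.
Enumerating:
  P1: delta <- lam -> zeta -> kappa <- beta -> eta
  P2: delta <- lam -> zeta -> kappa <- eta
  P3: delta <- lam -> gamma -> eta
  P4: delta <- alpha <- beta -> eta
  P5: delta <- alpha <- beta -> kappa <- zeta <- lam -> gamma -> eta
  P6: delta <- alpha <- beta -> kappa <- eta
That exhausts the simple backdoor paths. Count: 6.

6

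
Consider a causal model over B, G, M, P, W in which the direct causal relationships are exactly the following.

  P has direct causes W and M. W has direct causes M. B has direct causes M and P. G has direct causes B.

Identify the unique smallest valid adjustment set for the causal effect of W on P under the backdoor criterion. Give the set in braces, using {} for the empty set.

{M}

Variables eligible for adjustment (non-descendants of W, excluding W and P): {M}.
Backdoor paths from W to P:
  P1: W <- M -> P
  P2: W <- M -> B <- P
The empty set is not sufficient: P1 (W <- M -> P) has no collider blocking it and no conditioned non-collider, so it is open.
Try {M}:
  P1: blocked at fork node M ∈ conditioning set.
  P2: blocked at fork node M ∈ conditioning set.
{M} contains no descendant of W and blocks every backdoor path.
{M} is the unique smallest valid adjustment set.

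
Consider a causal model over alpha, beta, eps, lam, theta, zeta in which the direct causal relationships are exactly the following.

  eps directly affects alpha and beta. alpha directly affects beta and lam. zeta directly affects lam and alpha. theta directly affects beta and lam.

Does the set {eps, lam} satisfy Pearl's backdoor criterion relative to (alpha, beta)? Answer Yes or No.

No

Backdoor paths from alpha to beta (paths whose first edge points into alpha):
  P1: alpha <- eps -> beta
  P2: alpha <- zeta -> lam <- theta -> beta
Condition 1 (no descendant of alpha in the set): FAILS — lam is a descendant of alpha.
Condition 2 (every backdoor path blocked by {eps, lam}):
  P1: blocked at fork node eps ∈ conditioning set.
  P2: open — collider(s) lam are conditioned on (or have a conditioned descendant) and no non-collider on the path is in the set.
{eps, lam} does not satisfy the backdoor criterion.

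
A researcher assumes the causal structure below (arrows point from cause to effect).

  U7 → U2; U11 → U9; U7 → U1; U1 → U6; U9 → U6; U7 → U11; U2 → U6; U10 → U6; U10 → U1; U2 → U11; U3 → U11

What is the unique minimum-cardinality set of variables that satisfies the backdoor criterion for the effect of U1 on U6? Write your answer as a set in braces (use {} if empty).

Variables eligible for adjustment (non-descendants of U1, excluding U1 and U6): {U10, U11, U2, U3, U7, U9}.
Backdoor paths from U1 to U6:
  P1: U1 <- U10 -> U6
  P2: U1 <- U7 -> U2 -> U11 -> U9 -> U6
  P3: U1 <- U7 -> U2 -> U6
  P4: U1 <- U7 -> U11 <- U2 -> U6
  P5: U1 <- U7 -> U11 -> U9 -> U6
The empty set is not sufficient: P1 (U1 <- U10 -> U6) has no collider blocking it and no conditioned non-collider, so it is open.
Try {U10, U7}:
  P1: blocked at fork node U10 ∈ conditioning set.
  P2: blocked at fork node U7 ∈ conditioning set.
  P3: blocked at fork node U7 ∈ conditioning set.
  P4: blocked at fork node U7 ∈ conditioning set.
  P5: blocked at fork node U7 ∈ conditioning set.
{U10, U7} contains no descendant of U1 and blocks every backdoor path.
Every element of {U10, U7} is needed (dropping U10 leaves P1 open; dropping U7 leaves P2 open), so no proper subset is valid.
Among all size-2 subsets of the eligible variables, only {U10, U7} blocks every backdoor path, so it is the unique smallest valid adjustment set.

{U10, U7}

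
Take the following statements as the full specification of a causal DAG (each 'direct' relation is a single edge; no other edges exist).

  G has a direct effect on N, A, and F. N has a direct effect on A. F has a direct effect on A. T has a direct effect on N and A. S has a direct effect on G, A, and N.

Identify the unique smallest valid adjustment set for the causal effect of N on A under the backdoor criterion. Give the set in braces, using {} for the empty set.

Variables eligible for adjustment (non-descendants of N, excluding N and A): {F, G, S, T}.
Backdoor paths from N to A:
  P1: N <- S -> G -> F -> A
  P2: N <- S -> G -> A
  P3: N <- S -> A
  P4: N <- G <- S -> A
  P5: N <- G -> F -> A
  P6: N <- G -> A
  P7: N <- T -> A
The empty set is not sufficient: P1 (N <- S -> G -> F -> A) has no collider blocking it and no conditioned non-collider, so it is open.
Try {G, S, T}:
  P1: blocked at fork node S ∈ conditioning set.
  P2: blocked at fork node S ∈ conditioning set.
  P3: blocked at fork node S ∈ conditioning set.
  P4: blocked at chain node G ∈ conditioning set.
  P5: blocked at fork node G ∈ conditioning set.
  P6: blocked at fork node G ∈ conditioning set.
  P7: blocked at fork node T ∈ conditioning set.
{G, S, T} contains no descendant of N and blocks every backdoor path.
Every element of {G, S, T} is needed (dropping G leaves P5 open; dropping S leaves P3 open; dropping T leaves P7 open), so no proper subset is valid.
Among all size-3 subsets of the eligible variables, only {G, S, T} blocks every backdoor path, so it is the unique smallest valid adjustment set.

{G, S, T}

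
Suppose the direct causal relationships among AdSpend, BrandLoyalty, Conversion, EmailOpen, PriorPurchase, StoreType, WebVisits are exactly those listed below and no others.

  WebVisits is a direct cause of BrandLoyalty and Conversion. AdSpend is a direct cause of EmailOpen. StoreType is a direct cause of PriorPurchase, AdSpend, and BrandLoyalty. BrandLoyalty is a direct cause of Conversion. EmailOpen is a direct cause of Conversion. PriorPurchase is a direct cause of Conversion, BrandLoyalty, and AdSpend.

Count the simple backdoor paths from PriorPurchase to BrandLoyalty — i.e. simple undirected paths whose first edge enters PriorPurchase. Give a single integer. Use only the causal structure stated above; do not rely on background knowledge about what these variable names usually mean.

3

A backdoor path from PriorPurchase to BrandLoyalty is any simple undirected path whose first edge points into PriorPurchase (i.e. leaves PriorPurchase via a parent).
Parents of PriorPurchase: {StoreType}.
Enumerating:
  P1: PriorPurchase <- StoreType -> AdSpend -> EmailOpen -> Conversion <- WebVisits -> BrandLoyalty
  P2: PriorPurchase <- StoreType -> AdSpend -> EmailOpen -> Conversion <- BrandLoyalty
  P3: PriorPurchase <- StoreType -> BrandLoyalty
That exhausts the simple backdoor paths. Count: 3.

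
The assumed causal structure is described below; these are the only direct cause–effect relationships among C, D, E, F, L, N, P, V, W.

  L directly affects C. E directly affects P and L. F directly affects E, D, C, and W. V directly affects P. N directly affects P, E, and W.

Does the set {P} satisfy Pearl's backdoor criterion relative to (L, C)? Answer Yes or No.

Backdoor paths from L to C (paths whose first edge points into L):
  P1: L <- E <- F -> C
  P2: L <- E <- N -> W <- F -> C
  P3: L <- E -> P <- N -> W <- F -> C
Condition 1 (no descendant of L in the set): holds — descendants of L are {C}; none are in {P}.
Condition 2 (every backdoor path blocked by {P}):
  P1: open — no interior node is in the conditioning set.
  P2: blocked at collider W (neither it nor any descendant is in the conditioning set).
  P3: blocked at collider W (neither it nor any descendant is in the conditioning set).
{P} does not satisfy the backdoor criterion.

No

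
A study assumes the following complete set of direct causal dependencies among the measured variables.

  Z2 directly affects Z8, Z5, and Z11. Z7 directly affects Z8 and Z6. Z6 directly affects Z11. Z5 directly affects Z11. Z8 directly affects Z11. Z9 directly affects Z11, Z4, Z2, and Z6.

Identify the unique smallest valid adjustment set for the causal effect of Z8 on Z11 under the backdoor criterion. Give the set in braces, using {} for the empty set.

{Z2, Z7}

Variables eligible for adjustment (non-descendants of Z8, excluding Z8 and Z11): {Z2, Z4, Z5, Z6, Z7, Z9}.
Backdoor paths from Z8 to Z11:
  P1: Z8 <- Z7 -> Z6 <- Z9 -> Z2 -> Z5 -> Z11
  P2: Z8 <- Z7 -> Z6 <- Z9 -> Z2 -> Z11
  P3: Z8 <- Z7 -> Z6 <- Z9 -> Z11
  P4: Z8 <- Z7 -> Z6 -> Z11
  P5: Z8 <- Z2 <- Z9 -> Z6 -> Z11
  P6: Z8 <- Z2 <- Z9 -> Z11
  P7: Z8 <- Z2 -> Z5 -> Z11
  P8: Z8 <- Z2 -> Z11
The empty set is not sufficient: P4 (Z8 <- Z7 -> Z6 -> Z11) has no collider blocking it and no conditioned non-collider, so it is open.
Try {Z2, Z7}:
  P1: blocked at fork node Z7 ∈ conditioning set.
  P2: blocked at fork node Z7 ∈ conditioning set.
  P3: blocked at fork node Z7 ∈ conditioning set.
  P4: blocked at fork node Z7 ∈ conditioning set.
  P5: blocked at chain node Z2 ∈ conditioning set.
  P6: blocked at chain node Z2 ∈ conditioning set.
  P7: blocked at fork node Z2 ∈ conditioning set.
  P8: blocked at fork node Z2 ∈ conditioning set.
{Z2, Z7} contains no descendant of Z8 and blocks every backdoor path.
Every element of {Z2, Z7} is needed (dropping Z2 leaves P5 open; dropping Z7 leaves P4 open), so no proper subset is valid.
Among all size-2 subsets of the eligible variables, only {Z2, Z7} blocks every backdoor path, so it is the unique smallest valid adjustment set.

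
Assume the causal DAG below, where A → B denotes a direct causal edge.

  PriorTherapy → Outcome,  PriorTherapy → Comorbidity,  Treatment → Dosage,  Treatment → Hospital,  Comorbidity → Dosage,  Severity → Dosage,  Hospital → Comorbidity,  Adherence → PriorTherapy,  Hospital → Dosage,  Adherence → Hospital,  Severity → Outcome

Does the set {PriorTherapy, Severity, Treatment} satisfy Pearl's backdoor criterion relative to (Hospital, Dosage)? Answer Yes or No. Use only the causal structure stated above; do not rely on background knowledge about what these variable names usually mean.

Yes

Backdoor paths from Hospital to Dosage (paths whose first edge points into Hospital):
  P1: Hospital <- Treatment -> Dosage
  P2: Hospital <- Adherence -> PriorTherapy -> Outcome <- Severity -> Dosage
  P3: Hospital <- Adherence -> PriorTherapy -> Comorbidity -> Dosage
Condition 1 (no descendant of Hospital in the set): holds — descendants of Hospital are {Comorbidity, Dosage}; none are in {PriorTherapy, Severity, Treatment}.
Condition 2 (every backdoor path blocked by {PriorTherapy, Severity, Treatment}):
  P1: blocked at fork node Treatment ∈ conditioning set.
  P2: blocked at chain node PriorTherapy ∈ conditioning set.
  P3: blocked at chain node PriorTherapy ∈ conditioning set.
{PriorTherapy, Severity, Treatment} satisfies the backdoor criterion.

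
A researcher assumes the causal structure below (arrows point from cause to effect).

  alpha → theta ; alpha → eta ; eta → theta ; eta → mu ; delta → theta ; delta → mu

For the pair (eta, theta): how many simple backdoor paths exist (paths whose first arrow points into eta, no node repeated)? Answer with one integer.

A backdoor path from eta to theta is any simple undirected path whose first edge points into eta (i.e. leaves eta via a parent).
Parents of eta: {alpha}.
Enumerating:
  P1: eta <- alpha -> theta
That exhausts the simple backdoor paths. Count: 1.

1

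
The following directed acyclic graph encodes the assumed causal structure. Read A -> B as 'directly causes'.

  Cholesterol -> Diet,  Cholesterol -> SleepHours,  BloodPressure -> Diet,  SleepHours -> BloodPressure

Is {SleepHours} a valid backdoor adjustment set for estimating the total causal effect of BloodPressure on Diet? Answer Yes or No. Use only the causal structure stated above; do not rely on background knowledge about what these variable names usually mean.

Backdoor paths from BloodPressure to Diet (paths whose first edge points into BloodPressure):
  P1: BloodPressure <- SleepHours <- Cholesterol -> Diet
Condition 1 (no descendant of BloodPressure in the set): holds — descendants of BloodPressure are {Diet}; none are in {SleepHours}.
Condition 2 (every backdoor path blocked by {SleepHours}):
  P1: blocked at chain node SleepHours ∈ conditioning set.
{SleepHours} satisfies the backdoor criterion.

Yes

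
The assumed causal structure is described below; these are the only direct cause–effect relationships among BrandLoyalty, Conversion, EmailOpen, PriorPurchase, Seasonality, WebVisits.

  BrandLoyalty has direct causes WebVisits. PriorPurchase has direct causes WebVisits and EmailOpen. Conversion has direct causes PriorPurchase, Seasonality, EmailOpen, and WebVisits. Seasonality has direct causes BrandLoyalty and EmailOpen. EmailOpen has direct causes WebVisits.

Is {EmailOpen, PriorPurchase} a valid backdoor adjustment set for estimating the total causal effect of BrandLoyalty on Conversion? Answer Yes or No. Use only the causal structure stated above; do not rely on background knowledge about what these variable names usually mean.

Backdoor paths from BrandLoyalty to Conversion (paths whose first edge points into BrandLoyalty):
  P1: BrandLoyalty <- WebVisits -> EmailOpen -> Seasonality -> Conversion
  P2: BrandLoyalty <- WebVisits -> EmailOpen -> PriorPurchase -> Conversion
  P3: BrandLoyalty <- WebVisits -> EmailOpen -> Conversion
  P4: BrandLoyalty <- WebVisits -> PriorPurchase <- EmailOpen -> Seasonality -> Conversion
  P5: BrandLoyalty <- WebVisits -> PriorPurchase <- EmailOpen -> Conversion
  P6: BrandLoyalty <- WebVisits -> PriorPurchase -> Conversion
  P7: BrandLoyalty <- WebVisits -> Conversion
Condition 1 (no descendant of BrandLoyalty in the set): holds — descendants of BrandLoyalty are {Conversion, Seasonality}; none are in {EmailOpen, PriorPurchase}.
Condition 2 (every backdoor path blocked by {EmailOpen, PriorPurchase}):
  P1: blocked at chain node EmailOpen ∈ conditioning set.
  P2: blocked at chain node EmailOpen ∈ conditioning set.
  P3: blocked at chain node EmailOpen ∈ conditioning set.
  P4: blocked at fork node EmailOpen ∈ conditioning set.
  P5: blocked at fork node EmailOpen ∈ conditioning set.
  P6: blocked at chain node PriorPurchase ∈ conditioning set.
  P7: open — no interior node is in the conditioning set.
{EmailOpen, PriorPurchase} does not satisfy the backdoor criterion.

No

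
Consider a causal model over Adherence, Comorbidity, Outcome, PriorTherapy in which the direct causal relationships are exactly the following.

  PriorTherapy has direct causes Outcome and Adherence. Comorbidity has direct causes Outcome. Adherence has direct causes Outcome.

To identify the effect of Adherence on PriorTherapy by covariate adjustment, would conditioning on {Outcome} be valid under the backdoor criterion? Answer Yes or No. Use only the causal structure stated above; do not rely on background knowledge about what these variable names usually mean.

Backdoor paths from Adherence to PriorTherapy (paths whose first edge points into Adherence):
  P1: Adherence <- Outcome -> PriorTherapy
Condition 1 (no descendant of Adherence in the set): holds — descendants of Adherence are {PriorTherapy}; none are in {Outcome}.
Condition 2 (every backdoor path blocked by {Outcome}):
  P1: blocked at fork node Outcome ∈ conditioning set.
{Outcome} satisfies the backdoor criterion.

Yes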